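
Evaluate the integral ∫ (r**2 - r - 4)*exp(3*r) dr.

Use integration by parts with u = r**2 - r - 4, dv = exp(3*r) dr, so v = exp(3*r)/3.
Apply parts 2 times (tabular method): alternate signs, differentiate u down to 0, integrate dv up.

(9*r**2 - 15*r - 31)*exp(3*r)/27 + C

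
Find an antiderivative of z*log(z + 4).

z**2*log(z + 4)/2 - z**2/4 + 2*z - 8*log(z + 4) + C

Use integration by parts with u = log(z + 4), dv = z dz.
Then du = 1/(z + 4) dz and v = z**2/2.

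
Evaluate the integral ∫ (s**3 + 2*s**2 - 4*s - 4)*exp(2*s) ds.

(4*s**3 + 2*s**2 - 18*s - 7)*exp(2*s)/8 + C

Use integration by parts with u = s**3 + 2*s**2 - 4*s - 4, dv = exp(2*s) ds, so v = exp(2*s)/2.
Apply parts 3 times (tabular method): alternate signs, differentiate u down to 0, integrate dv up.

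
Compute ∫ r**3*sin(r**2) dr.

Let u = r², du = 2r dr; rewrite as (1/2)∫ u^1·sin(1u) du.
Now integrate by parts 1 time.

-r**2*cos(r**2)/2 + sin(r**2)/2 + C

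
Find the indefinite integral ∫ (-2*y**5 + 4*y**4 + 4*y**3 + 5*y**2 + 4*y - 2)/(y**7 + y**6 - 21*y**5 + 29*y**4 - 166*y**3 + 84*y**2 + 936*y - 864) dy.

-337*log(y - 4)/4500 - 29*log(y - 2)/416 + 13*log(y - 1)/630 - 53*log(y + 2)/1872 + 10013*log(y + 6)/50400 - 1357*log(y**2 + 9)/58500 - 4351*atan(y/3)/29250 + C

Factor the denominator: (y - 4)*(y - 2)*(y - 1)*(y + 2)*(y + 6)*(y**2 + 9).
Partial-fraction decomposition: -(1357*y + 13053)/(29250*(y**2 + 9)) + 10013/(50400*(y + 6)) - 53/(1872*(y + 2)) + 13/(630*(y - 1)) - 29/(416*(y - 2)) - 337/(4500*(y - 4)).
Integrate each term; A/(y−a) gives A·log|y−a|; the (By+D)/(y²+p²) term gives a log and an atan.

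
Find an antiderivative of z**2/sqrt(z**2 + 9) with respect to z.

Substitute z = 3·tan(θ), so dz = 3·sec(θ)^2 dθ and the radical becomes sqrt(z**2 + 9) = 3·sec(θ) by the Pythagorean identity.
Integrate the resulting trig expression in θ, then back-substitute tan(θ) = z/3, sec(θ) = sqrt(z**2 + 9)/3 (absorbing any constant into C).

z*sqrt(z**2 + 9)/2 - 9*log(z + sqrt(z**2 + 9))/2 + C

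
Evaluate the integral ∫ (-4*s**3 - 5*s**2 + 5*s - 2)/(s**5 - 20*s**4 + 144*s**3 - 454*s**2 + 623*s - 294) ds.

1619*log(s - 7)/600 - 35*log(s - 3)/8 + 44*log(s - 2)/25 - log(s - 1)/12 + 66/(5*s - 35) + C

Factor the denominator: (s - 7)**2*(s - 3)*(s - 2)*(s - 1).
Partial-fraction decomposition: -1/(12*(s - 1)) + 44/(25*(s - 2)) - 35/(8*(s - 3)) + 1619/(600*(s - 7)) - 66/(5*(s - 7)**2).
Integrate each term; A/(s−a) gives A·log|s−a|; A/(s−a)² gives −A/(s−a).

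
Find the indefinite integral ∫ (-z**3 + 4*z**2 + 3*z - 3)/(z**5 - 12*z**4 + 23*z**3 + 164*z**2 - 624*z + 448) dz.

-43*log(z - 7)/198 + 113*log(z - 4)/576 - log(z - 1)/90 + 113*log(z + 4)/3520 + 1/(8*z - 32) + C

Factor the denominator: (z - 7)*(z - 4)**2*(z - 1)*(z + 4).
Partial-fraction decomposition: 113/(3520*(z + 4)) - 1/(90*(z - 1)) + 113/(576*(z - 4)) - 1/(8*(z - 4)**2) - 43/(198*(z - 7)).
Integrate each term; A/(z−a) gives A·log|z−a|; A/(z−a)² gives −A/(z−a).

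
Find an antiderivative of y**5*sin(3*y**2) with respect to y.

-y**4*cos(3*y**2)/6 + y**2*sin(3*y**2)/9 + cos(3*y**2)/27 + C

Let u = y², du = 2y dy; rewrite as (1/2)∫ u^2·sin(3u) du.
Now integrate by parts 2 times.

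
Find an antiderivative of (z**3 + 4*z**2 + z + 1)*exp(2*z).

Use integration by parts with u = z**3 + 4*z**2 + z + 1, dv = exp(2*z) dz, so v = exp(2*z)/2.
Apply parts 3 times (tabular method): alternate signs, differentiate u down to 0, integrate dv up.

(4*z**3 + 10*z**2 - 6*z + 7)*exp(2*z)/8 + C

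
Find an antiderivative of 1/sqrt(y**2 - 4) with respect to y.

Substitute y = 2·sec(θ), so dy = 2·sec(θ)*tan(θ) dθ and the radical becomes sqrt(y**2 - 4) = 2·tan(θ) by the Pythagorean identity.
Integrate the resulting trig expression in θ, then back-substitute sec(θ) = y/2, tan(θ) = sqrt(y**2 - 4)/2 (absorbing any constant into C).

log(y + sqrt(y**2 - 4)) + C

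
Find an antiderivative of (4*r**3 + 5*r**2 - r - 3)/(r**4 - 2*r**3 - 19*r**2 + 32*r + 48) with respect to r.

Factor the denominator: (r - 4)*(r - 3)*(r + 1)*(r + 4).
Partial-fraction decomposition: 25/(24*(r + 4)) - 1/(60*(r + 1)) - 21/(4*(r - 3)) + 329/(40*(r - 4)).
Integrate each term: A/(r−a) contributes A·log|r−a|.

329*log(r - 4)/40 - 21*log(r - 3)/4 - log(r + 1)/60 + 25*log(r + 4)/24 + C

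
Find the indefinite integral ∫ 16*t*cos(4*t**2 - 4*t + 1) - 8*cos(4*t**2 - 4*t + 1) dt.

2*sin(4*t**2 - 4*t + 1) + C

Let u = 4*t**2 - 4*t + 1, so du = (8*t - 4) dt.
Rewriting, the integral becomes 2·∫ cos(u) du = 2·sin(u).
Substituting back, u = 4*t**2 - 4*t + 1.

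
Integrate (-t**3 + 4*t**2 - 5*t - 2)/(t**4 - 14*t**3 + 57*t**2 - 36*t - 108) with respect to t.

Factor the denominator: (t - 6)**2*(t - 3)*(t + 1).
Partial-fraction decomposition: -2/(49*(t + 1)) - 2/(9*(t - 3)) - 325/(441*(t - 6)) - 104/(21*(t - 6)**2).
Integrate each term; A/(t−a) gives A·log|t−a|; A/(t−a)² gives −A/(t−a).

-325*log(t - 6)/441 - 2*log(t - 3)/9 - 2*log(t + 1)/49 + 104/(21*t - 126) + C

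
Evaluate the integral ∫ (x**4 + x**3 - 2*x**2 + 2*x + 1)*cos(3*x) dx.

Use integration by parts with u = x**4 + x**3 - 2*x**2 + 2*x + 1, dv = cos(3*x) dx, so v = sin(3*x)/3.
Apply parts 4 times (tabular method): alternate signs, differentiate u down to 0, integrate dv up.

x**4*sin(3*x)/3 + x**3*sin(3*x)/3 + 4*x**3*cos(3*x)/9 - 10*x**2*sin(3*x)/9 + x**2*cos(3*x)/3 + 4*x*sin(3*x)/9 - 20*x*cos(3*x)/27 + 47*sin(3*x)/81 + 4*cos(3*x)/27 + C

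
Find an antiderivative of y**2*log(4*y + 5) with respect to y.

y**3*log(4*y + 5)/3 - y**3/9 + 5*y**2/24 - 25*y/48 + 125*log(4*y + 5)/192 + C

Use integration by parts with u = log(4*y + 5), dv = y**2 dy.
Then du = 4/(4*y + 5) dy and v = y**3/3.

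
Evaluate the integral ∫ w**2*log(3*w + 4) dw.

Use integration by parts with u = log(3*w + 4), dv = w**2 dw.
Then du = 3/(3*w + 4) dw and v = w**3/3.

w**3*log(3*w + 4)/3 - w**3/9 + 2*w**2/9 - 16*w/27 + 64*log(3*w + 4)/81 + C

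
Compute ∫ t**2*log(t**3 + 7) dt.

t**3*log(t**3 + 7)/3 - t**3/3 + 7*log(t**3 + 7)/3 + C

Let u = t**3 + 7, so du = (3*t**2) dt.
The integral becomes (1/3)·∫ log(u) du; integrate by parts with u′=log(u), dv′=du.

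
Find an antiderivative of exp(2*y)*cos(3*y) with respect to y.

Let I denote the integral. Integrate by parts with u = cos(3*y), dv = exp(2*y) dy, so v = exp(2*y)/2: I = exp(2*y)*cos(3*y)/2 + (3/2)·∫ exp(2*y)*sin(3*y) dy.
Apply parts again with u = sin(3*y), dv = exp(2*y) dy: ∫ exp(2*y)*sin(3*y) dy = exp(2*y)*sin(3*y)/2 − (3/2)·I. Substituting back brings back I: I = 3*exp(2*y)*sin(3*y)/4 + exp(2*y)*cos(3*y)/2 − (9/4)·I.
Solving for I: (1 + 9/4)·I equals the remaining terms, so I = (4/13)·(3*exp(2*y)*sin(3*y)/4 + exp(2*y)*cos(3*y)/2).

3*exp(2*y)*sin(3*y)/13 + 2*exp(2*y)*cos(3*y)/13 + C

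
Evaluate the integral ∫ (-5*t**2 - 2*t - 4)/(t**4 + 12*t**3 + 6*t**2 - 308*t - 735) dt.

Factor the denominator: (t - 5)*(t + 3)*(t + 7)**2.
Partial-fraction decomposition: -31/(144*(t + 7)) - 235/(48*(t + 7)**2) + 43/(128*(t + 3)) - 139/(1152*(t - 5)).
Integrate each term; A/(t−a) gives A·log|t−a|; A/(t−a)² gives −A/(t−a).

-139*log(t - 5)/1152 + 43*log(t + 3)/128 - 31*log(t + 7)/144 + 235/(48*t + 336) + C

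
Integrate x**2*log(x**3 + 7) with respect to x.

x**3*log(x**3 + 7)/3 - x**3/3 + 7*log(x**3 + 7)/3 + C

Let u = x**3 + 7, so du = (3*x**2) dx.
The integral becomes (1/3)·∫ log(u) du; integrate by parts with u′=log(u), dv′=du.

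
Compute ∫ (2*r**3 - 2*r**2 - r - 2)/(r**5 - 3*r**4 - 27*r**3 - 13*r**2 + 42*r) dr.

-log(r)/21 + 193*log(r - 7)/1260 + log(r - 1)/24 + 4*log(r + 2)/9 - 71*log(r + 3)/120 + C

Factor the denominator: r*(r - 7)*(r - 1)*(r + 2)*(r + 3).
Partial-fraction decomposition: -71/(120*(r + 3)) + 4/(9*(r + 2)) + 1/(24*(r - 1)) + 193/(1260*(r - 7)) - 1/(21*r).
Integrate each term: A/(r−a) contributes A·log|r−a|.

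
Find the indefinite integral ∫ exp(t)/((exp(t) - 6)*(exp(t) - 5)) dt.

Let u = e^t, du = e^t dt.
The integral becomes ∫ du/((u-5)(u-6)); decompose into partial fractions.

log(exp(t) - 6) - log(exp(t) - 5) + C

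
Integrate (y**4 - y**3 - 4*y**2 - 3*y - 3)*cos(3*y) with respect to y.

y**4*sin(3*y)/3 - y**3*sin(3*y)/3 + 4*y**3*cos(3*y)/9 - 16*y**2*sin(3*y)/9 - y**2*cos(3*y)/3 - 7*y*sin(3*y)/9 - 32*y*cos(3*y)/27 - 49*sin(3*y)/81 - 7*cos(3*y)/27 + C

Use integration by parts with u = y**4 - y**3 - 4*y**2 - 3*y - 3, dv = cos(3*y) dy, so v = sin(3*y)/3.
Apply parts 4 times (tabular method): alternate signs, differentiate u down to 0, integrate dv up.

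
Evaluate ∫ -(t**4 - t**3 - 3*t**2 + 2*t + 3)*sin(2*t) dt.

t**4*cos(2*t)/2 - t**3*sin(2*t) - t**3*cos(2*t)/2 + 3*t**2*sin(2*t)/4 - 3*t**2*cos(2*t) + 3*t*sin(2*t) + 7*t*cos(2*t)/4 - 7*sin(2*t)/8 + 3*cos(2*t) + C

Use integration by parts with u = t**4 - t**3 - 3*t**2 + 2*t + 3, dv = -sin(2*t) dt, so v = cos(2*t)/2.
Apply parts 4 times (tabular method): alternate signs, differentiate u down to 0, integrate dv up.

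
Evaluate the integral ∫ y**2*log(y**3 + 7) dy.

Let u = y**3 + 7, so du = (3*y**2) dy.
The integral becomes (1/3)·∫ log(u) du; integrate by parts with u′=log(u), dv′=du.

y**3*log(y**3 + 7)/3 - y**3/3 + 7*log(y**3 + 7)/3 + C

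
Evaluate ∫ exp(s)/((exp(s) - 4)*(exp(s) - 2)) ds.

Let u = e^s, du = e^s ds.
The integral becomes ∫ du/((u-4)(u-2)); decompose into partial fractions.

log(exp(s) - 4)/2 - log(exp(s) - 2)/2 + C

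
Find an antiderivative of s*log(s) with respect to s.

Use integration by parts with u = log(s), dv = s ds.
Then du = 1/s ds and v = s**2/2.

s**2*log(s)/2 - s**2/4 + C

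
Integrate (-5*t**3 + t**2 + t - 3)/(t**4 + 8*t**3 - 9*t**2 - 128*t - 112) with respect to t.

Factor the denominator: (t - 4)*(t + 1)*(t + 4)*(t + 7).
Partial-fraction decomposition: -877/(99*(t + 7)) + 329/(72*(t + 4)) - 1/(45*(t + 1)) - 303/(440*(t - 4)).
Integrate each term: A/(t−a) contributes A·log|t−a|.

-303*log(t - 4)/440 - log(t + 1)/45 + 329*log(t + 4)/72 - 877*log(t + 7)/99 + C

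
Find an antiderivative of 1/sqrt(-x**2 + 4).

asin(x/2) + C

Substitute x = 2·sin(θ), so dx = 2·cos(θ) dθ and the radical becomes sqrt(-x**2 + 4) = 2·cos(θ) by the Pythagorean identity.
Integrate the resulting trig expression in θ, then back-substitute θ = asin(x/2), sin(θ) = x/2, cos(θ) = sqrt(-x**2 + 4)/2 (absorbing any constant into C).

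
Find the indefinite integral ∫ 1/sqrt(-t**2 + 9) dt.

Substitute t = 3·sin(θ), so dt = 3·cos(θ) dθ and the radical becomes sqrt(-t**2 + 9) = 3·cos(θ) by the Pythagorean identity.
Integrate the resulting trig expression in θ, then back-substitute θ = asin(t/3), sin(θ) = t/3, cos(θ) = sqrt(-t**2 + 9)/3 (absorbing any constant into C).

asin(t/3) + C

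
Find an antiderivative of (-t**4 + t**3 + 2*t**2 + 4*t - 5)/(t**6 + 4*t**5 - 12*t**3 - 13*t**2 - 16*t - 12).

log(t - 2)/100 + 3*log(t + 1)/4 - 29*log(t + 2)/20 + 107*log(t + 3)/100 - 19*log(t**2 + 1)/100 + atan(t)/25 + C

Factor the denominator: (t - 2)*(t + 1)*(t + 2)*(t + 3)*(t**2 + 1).
Partial-fraction decomposition: -(19*t - 2)/(50*(t**2 + 1)) + 107/(100*(t + 3)) - 29/(20*(t + 2)) + 3/(4*(t + 1)) + 1/(100*(t - 2)).
Integrate each term; A/(t−a) gives A·log|t−a|; the (Bt+D)/(t²+p²) term gives a log and an atan.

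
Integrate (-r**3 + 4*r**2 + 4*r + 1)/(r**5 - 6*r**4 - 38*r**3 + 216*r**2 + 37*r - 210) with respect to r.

Factor the denominator: (r - 7)*(r - 5)*(r - 1)*(r + 1)*(r + 6).
Partial-fraction decomposition: 337/(5005*(r + 6)) - 1/(240*(r + 1)) + 1/(42*(r - 1)) + 1/(132*(r - 5)) - 59/(624*(r - 7)).
Integrate each term: A/(r−a) contributes A·log|r−a|.

-59*log(r - 7)/624 + log(r - 5)/132 + log(r - 1)/42 - log(r + 1)/240 + 337*log(r + 6)/5005 + C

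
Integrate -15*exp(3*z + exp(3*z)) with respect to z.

Let u = exp(3*z), so du = (3*exp(3*z)) dz.
Rewriting, the integral becomes -5·∫ e^u du = -5·e^u.
Substituting back, u = exp(3*z).

-5*exp(exp(3*z)) + C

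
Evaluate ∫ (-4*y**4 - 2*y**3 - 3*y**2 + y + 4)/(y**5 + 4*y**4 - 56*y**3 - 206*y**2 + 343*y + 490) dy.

Factor the denominator: (y - 7)*(y - 2)*(y + 1)*(y + 5)*(y + 7).
Partial-fraction decomposition: -2267/(378*(y + 7)) + 1163/(336*(y + 5)) - 1/(288*(y + 1)) + 86/(945*(y - 2)) - 5213/(3360*(y - 7)).
Integrate each term: A/(y−a) contributes A·log|y−a|.

-5213*log(y - 7)/3360 + 86*log(y - 2)/945 - log(y + 1)/288 + 1163*log(y + 5)/336 - 2267*log(y + 7)/378 + C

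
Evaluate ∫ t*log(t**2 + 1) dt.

Let u = t**2 + 1, so du = (2*t) dt.
The integral becomes (1/2)·∫ log(u) du; integrate by parts with u′=log(u), dv′=du.

t**2*log(t**2 + 1)/2 - t**2/2 + log(t**2 + 1)/2 + C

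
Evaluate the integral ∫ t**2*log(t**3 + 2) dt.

Let u = t**3 + 2, so du = (3*t**2) dt.
The integral becomes (1/3)·∫ log(u) du; integrate by parts with u′=log(u), dv′=du.

t**3*log(t**3 + 2)/3 - t**3/3 + 2*log(t**3 + 2)/3 + C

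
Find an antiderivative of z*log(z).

z**2*log(z)/2 - z**2/4 + C

Use integration by parts with u = log(z), dv = z dz.
Then du = 1/z dz and v = z**2/2.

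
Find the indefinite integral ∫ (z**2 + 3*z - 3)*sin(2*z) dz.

Use integration by parts with u = z**2 + 3*z - 3, dv = sin(2*z) dz, so v = -cos(2*z)/2.
Apply parts 2 times (tabular method): alternate signs, differentiate u down to 0, integrate dv up.

-z**2*cos(2*z)/2 + z*sin(2*z)/2 - 3*z*cos(2*z)/2 + 3*sin(2*z)/4 + 7*cos(2*z)/4 + C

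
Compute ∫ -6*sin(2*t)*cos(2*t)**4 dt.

3*cos(2*t)**5/5 + C

Let u = cos(2*t), so du = (-2*sin(2*t)) dt.
Rewriting, the integral becomes 3·∫ u^4 du = 3·u^5/5.
Substituting back, u = cos(2*t).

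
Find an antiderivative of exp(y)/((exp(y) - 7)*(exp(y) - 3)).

log(exp(y) - 7)/4 - log(exp(y) - 3)/4 + C

Let u = e^y, du = e^y dy.
The integral becomes ∫ du/((u-7)(u-3)); decompose into partial fractions.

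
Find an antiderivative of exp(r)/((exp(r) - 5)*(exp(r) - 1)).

Let u = e^r, du = e^r dr.
The integral becomes ∫ du/((u-1)(u-5)); decompose into partial fractions.

log(exp(r) - 5)/4 - log(exp(r) - 1)/4 + C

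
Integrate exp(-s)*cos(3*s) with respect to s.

3*exp(-s)*sin(3*s)/10 - exp(-s)*cos(3*s)/10 + C

Let I denote the integral. Integrate by parts with u = cos(3*s), dv = exp(-s) ds, so v = -exp(-s): I = -exp(-s)*cos(3*s) − 3·∫ exp(-s)*sin(3*s) ds.
Apply parts again with u = sin(3*s), dv = exp(-s) ds: ∫ exp(-s)*sin(3*s) ds = -exp(-s)*sin(3*s) + 3·I. Substituting back brings back I: I = 3*exp(-s)*sin(3*s) - exp(-s)*cos(3*s) − 9·I.
Solving for I: (1 + 9)·I equals the remaining terms, so I = (1/10)·(3*exp(-s)*sin(3*s) - exp(-s)*cos(3*s)).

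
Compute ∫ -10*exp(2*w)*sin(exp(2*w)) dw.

5*cos(exp(2*w)) + C

Let u = exp(2*w), so du = (2*exp(2*w)) dw.
Rewriting, the integral becomes -5·∫ sin(u) du = -5·-cos(u).
Substituting back, u = exp(2*w).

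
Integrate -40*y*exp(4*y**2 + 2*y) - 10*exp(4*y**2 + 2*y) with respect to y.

Let u = 4*y**2 + 2*y, so du = (8*y + 2) dy.
Rewriting, the integral becomes -5·∫ e^u du = -5·e^u.
Substituting back, u = 4*y**2 + 2*y.

-5*exp(4*y**2 + 2*y) + C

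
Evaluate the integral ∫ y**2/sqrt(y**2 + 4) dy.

y*sqrt(y**2 + 4)/2 - 2*log(y + sqrt(y**2 + 4)) + C

Substitute y = 2·tan(θ), so dy = 2·sec(θ)^2 dθ and the radical becomes sqrt(y**2 + 4) = 2·sec(θ) by the Pythagorean identity.
Integrate the resulting trig expression in θ, then back-substitute tan(θ) = y/2, sec(θ) = sqrt(y**2 + 4)/2 (absorbing any constant into C).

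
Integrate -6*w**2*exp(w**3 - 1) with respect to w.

-2*exp(w**3 - 1) + C

Let u = w**3 - 1, so du = (3*w**2) dw.
Rewriting, the integral becomes -2·∫ e^u du = -2·e^u.
Substituting back, u = w**3 - 1.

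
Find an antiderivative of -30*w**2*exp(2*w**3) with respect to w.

-5*exp(2*w**3) + C

Let u = 2*w**3, so du = (6*w**2) dw.
Rewriting, the integral becomes -5·∫ e^u du = -5·e^u.
Substituting back, u = 2*w**3.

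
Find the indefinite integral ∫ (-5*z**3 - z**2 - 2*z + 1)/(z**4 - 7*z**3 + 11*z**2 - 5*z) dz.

-log(z)/5 - 659*log(z - 5)/80 + 55*log(z - 1)/16 - 7/(4*z - 4) + C

Factor the denominator: z*(z - 5)*(z - 1)**2.
Partial-fraction decomposition: 55/(16*(z - 1)) + 7/(4*(z - 1)**2) - 659/(80*(z - 5)) - 1/(5*z).
Integrate each term; A/(z−a) gives A·log|z−a|; A/(z−a)² gives −A/(z−a).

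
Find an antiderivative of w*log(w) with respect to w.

Use integration by parts with u = log(w), dv = w dw.
Then du = 1/w dw and v = w**2/2.

w**2*log(w)/2 - w**2/4 + C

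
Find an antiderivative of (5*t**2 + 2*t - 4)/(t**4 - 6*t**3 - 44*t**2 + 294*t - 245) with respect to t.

85*log(t - 7)/56 - 131*log(t - 5)/96 + log(t - 1)/64 - 227*log(t + 7)/1344 + C

Factor the denominator: (t - 7)*(t - 5)*(t - 1)*(t + 7).
Partial-fraction decomposition: -227/(1344*(t + 7)) + 1/(64*(t - 1)) - 131/(96*(t - 5)) + 85/(56*(t - 7)).
Integrate each term: A/(t−a) contributes A·log|t−a|.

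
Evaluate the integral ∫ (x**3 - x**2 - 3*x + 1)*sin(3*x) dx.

Use integration by parts with u = x**3 - x**2 - 3*x + 1, dv = sin(3*x) dx, so v = -cos(3*x)/3.
Apply parts 3 times (tabular method): alternate signs, differentiate u down to 0, integrate dv up.

-x**3*cos(3*x)/3 + x**2*sin(3*x)/3 + x**2*cos(3*x)/3 - 2*x*sin(3*x)/9 + 11*x*cos(3*x)/9 - 11*sin(3*x)/27 - 11*cos(3*x)/27 + C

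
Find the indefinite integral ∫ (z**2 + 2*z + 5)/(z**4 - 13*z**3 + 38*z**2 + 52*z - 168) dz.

68*log(z - 7)/45 - 53*log(z - 6)/32 + 13*log(z - 2)/80 - 5*log(z + 2)/288 + C

Factor the denominator: (z - 7)*(z - 6)*(z - 2)*(z + 2).
Partial-fraction decomposition: -5/(288*(z + 2)) + 13/(80*(z - 2)) - 53/(32*(z - 6)) + 68/(45*(z - 7)).
Integrate each term: A/(z−a) contributes A·log|z−a|.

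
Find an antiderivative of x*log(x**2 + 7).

Let u = x**2 + 7, so du = (2*x) dx.
The integral becomes (1/2)·∫ log(u) du; integrate by parts with u′=log(u), dv′=du.

x**2*log(x**2 + 7)/2 - x**2/2 + 7*log(x**2 + 7)/2 + C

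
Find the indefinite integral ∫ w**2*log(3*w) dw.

Use integration by parts with u = log(3*w), dv = w**2 dw.
Then du = 1/w dw and v = w**3/3.

w**3*(log(w) + log(3))/3 - w**3/9 + C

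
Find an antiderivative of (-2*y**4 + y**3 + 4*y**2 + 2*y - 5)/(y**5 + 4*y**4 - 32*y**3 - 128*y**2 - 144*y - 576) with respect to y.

-89*log(y - 6)/192 + 21*log(y + 4)/16 - 2681*log(y + 6)/960 - 9*log(y**2 + 4)/320 + 11*atan(y/2)/80 + C

Factor the denominator: (y - 6)*(y + 4)*(y + 6)*(y**2 + 4).
Partial-fraction decomposition: -(9*y - 44)/(160*(y**2 + 4)) - 2681/(960*(y + 6)) + 21/(16*(y + 4)) - 89/(192*(y - 6)).
Integrate each term; A/(y−a) gives A·log|y−a|; the (By+D)/(y²+p²) term gives a log and an atan.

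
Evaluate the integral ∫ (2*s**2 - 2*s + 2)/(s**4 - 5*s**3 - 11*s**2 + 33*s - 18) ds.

62*log(s - 6)/225 - 19*log(s - 1)/200 - 13*log(s + 3)/72 + 1/(10*s - 10) + C

Factor the denominator: (s - 6)*(s - 1)**2*(s + 3).
Partial-fraction decomposition: -13/(72*(s + 3)) - 19/(200*(s - 1)) - 1/(10*(s - 1)**2) + 62/(225*(s - 6)).
Integrate each term; A/(s−a) gives A·log|s−a|; A/(s−a)² gives −A/(s−a).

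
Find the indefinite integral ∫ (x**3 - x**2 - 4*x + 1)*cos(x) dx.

x**3*sin(x) - x**2*sin(x) + 3*x**2*cos(x) - 10*x*sin(x) - 2*x*cos(x) + 3*sin(x) - 10*cos(x) + C

Use integration by parts with u = x**3 - x**2 - 4*x + 1, dv = cos(x) dx, so v = sin(x).
Apply parts 3 times (tabular method): alternate signs, differentiate u down to 0, integrate dv up.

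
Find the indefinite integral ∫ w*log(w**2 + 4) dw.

w**2*log(w**2 + 4)/2 - w**2/2 + 2*log(w**2 + 4) + C

Let u = w**2 + 4, so du = (2*w) dw.
The integral becomes (1/2)·∫ log(u) du; integrate by parts with u′=log(u), dv′=du.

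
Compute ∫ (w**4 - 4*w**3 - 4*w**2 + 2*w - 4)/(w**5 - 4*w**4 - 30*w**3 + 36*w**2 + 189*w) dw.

Factor the denominator: w*(w - 7)*(w - 3)*(w + 3)**2.
Partial-fraction decomposition: 521/(900*(w + 3)) - 143/(180*(w + 3)**2) + 61/(432*(w - 3)) + 843/(2800*(w - 7)) - 4/(189*w).
Integrate each term; A/(w−a) gives A·log|w−a|; A/(w−a)² gives −A/(w−a).

-4*log(w)/189 + 843*log(w - 7)/2800 + 61*log(w - 3)/432 + 521*log(w + 3)/900 + 143/(180*w + 540) + C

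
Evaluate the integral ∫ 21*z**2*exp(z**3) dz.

7*exp(z**3) + C

Let u = z**3, so du = (3*z**2) dz.
Rewriting, the integral becomes 7·∫ e^u du = 7·e^u.
Substituting back, u = z**3.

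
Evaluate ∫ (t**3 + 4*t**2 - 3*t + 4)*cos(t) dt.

Use integration by parts with u = t**3 + 4*t**2 - 3*t + 4, dv = cos(t) dt, so v = sin(t).
Apply parts 3 times (tabular method): alternate signs, differentiate u down to 0, integrate dv up.

t**3*sin(t) + 4*t**2*sin(t) + 3*t**2*cos(t) - 9*t*sin(t) + 8*t*cos(t) - 4*sin(t) - 9*cos(t) + C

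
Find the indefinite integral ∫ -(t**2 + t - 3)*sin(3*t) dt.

Use integration by parts with u = t**2 + t - 3, dv = -sin(3*t) dt, so v = cos(3*t)/3.
Apply parts 2 times (tabular method): alternate signs, differentiate u down to 0, integrate dv up.

t**2*cos(3*t)/3 - 2*t*sin(3*t)/9 + t*cos(3*t)/3 - sin(3*t)/9 - 29*cos(3*t)/27 + C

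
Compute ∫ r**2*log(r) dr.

r**3*log(r)/3 - r**3/9 + C

Use integration by parts with u = log(r), dv = r**2 dr.
Then du = 1/r dr and v = r**3/3.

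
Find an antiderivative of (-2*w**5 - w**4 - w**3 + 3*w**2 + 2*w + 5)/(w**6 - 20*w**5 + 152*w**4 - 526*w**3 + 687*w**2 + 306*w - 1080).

Factor the denominator: (w - 6)*(w - 5)*(w - 4)*(w - 3)**2*(w + 1).
Partial-fraction decomposition: -1/(420*(w + 1)) + 677/(9*(w - 3)) + 139/(6*(w - 3)**2) - 2307/(10*(w - 4)) + 3455/(12*(w - 5)) - 16939/(126*(w - 6)).
Integrate each term; A/(w−a) gives A·log|w−a|; A/(w−a)² gives −A/(w−a).

-16939*log(w - 6)/126 + 3455*log(w - 5)/12 - 2307*log(w - 4)/10 + 677*log(w - 3)/9 - log(w + 1)/420 - 139/(6*w - 18) + C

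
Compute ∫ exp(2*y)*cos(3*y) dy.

Let I denote the integral. Integrate by parts with u = cos(3*y), dv = exp(2*y) dy, so v = exp(2*y)/2: I = exp(2*y)*cos(3*y)/2 + (3/2)·∫ exp(2*y)*sin(3*y) dy.
Apply parts again with u = sin(3*y), dv = exp(2*y) dy: ∫ exp(2*y)*sin(3*y) dy = exp(2*y)*sin(3*y)/2 − (3/2)·I. Substituting back brings back I: I = 3*exp(2*y)*sin(3*y)/4 + exp(2*y)*cos(3*y)/2 − (9/4)·I.
Solving for I: (1 + 9/4)·I equals the remaining terms, so I = (4/13)·(3*exp(2*y)*sin(3*y)/4 + exp(2*y)*cos(3*y)/2).

3*exp(2*y)*sin(3*y)/13 + 2*exp(2*y)*cos(3*y)/13 + C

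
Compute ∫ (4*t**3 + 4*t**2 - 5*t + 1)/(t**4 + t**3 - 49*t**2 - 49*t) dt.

-log(t)/49 + 767*log(t - 7)/392 + log(t + 1)/8 + 95*log(t + 7)/49 + C

Factor the denominator: t*(t - 7)*(t + 1)*(t + 7).
Partial-fraction decomposition: 95/(49*(t + 7)) + 1/(8*(t + 1)) + 767/(392*(t - 7)) - 1/(49*t).
Integrate each term: A/(t−a) contributes A·log|t−a|.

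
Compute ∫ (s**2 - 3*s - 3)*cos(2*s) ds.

s**2*sin(2*s)/2 - 3*s*sin(2*s)/2 + s*cos(2*s)/2 - 7*sin(2*s)/4 - 3*cos(2*s)/4 + C

Use integration by parts with u = s**2 - 3*s - 3, dv = cos(2*s) ds, so v = sin(2*s)/2.
Apply parts 2 times (tabular method): alternate signs, differentiate u down to 0, integrate dv up.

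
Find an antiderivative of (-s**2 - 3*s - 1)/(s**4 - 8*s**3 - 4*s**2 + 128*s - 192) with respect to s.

Factor the denominator: (s - 6)*(s - 4)*(s - 2)*(s + 4).
Partial-fraction decomposition: 1/(96*(s + 4)) - 11/(48*(s - 2)) + 29/(32*(s - 4)) - 11/(16*(s - 6)).
Integrate each term: A/(s−a) contributes A·log|s−a|.

-11*log(s - 6)/16 + 29*log(s - 4)/32 - 11*log(s - 2)/48 + log(s + 4)/96 + C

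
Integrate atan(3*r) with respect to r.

Use integration by parts with u = arctan(3*r), dv = dr.
Then du = 3/(9*r**2 + 1) dr.

r*atan(3*r) - log(9*r**2 + 1)/6 + C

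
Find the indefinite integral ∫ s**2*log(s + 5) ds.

s**3*log(s + 5)/3 - s**3/9 + 5*s**2/6 - 25*s/3 + 125*log(s + 5)/3 + C

Use integration by parts with u = log(s + 5), dv = s**2 ds.
Then du = 1/(s + 5) ds and v = s**3/3.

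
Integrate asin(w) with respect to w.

Use integration by parts with u = arcsin(w), dv = dw.
Then du = 1/sqrt(-w**2 + 1) dw.

w*asin(w) + sqrt(-w**2 + 1) + C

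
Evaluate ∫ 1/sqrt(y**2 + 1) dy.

log(y + sqrt(y**2 + 1)) + C

Substitute y = tan(θ), so dy = sec(θ)^2 dθ and the radical becomes sqrt(y**2 + 1) = sec(θ) by the Pythagorean identity.
Integrate the resulting trig expression in θ, then back-substitute tan(θ) = y, sec(θ) = sqrt(y**2 + 1) (absorbing any constant into C).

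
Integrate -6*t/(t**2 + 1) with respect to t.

Let u = t**2 + 1, so du = (2*t) dt.
Rewriting, the integral becomes -3·∫ 1/u du = -3·log(u).
Substituting back, u = t**2 + 1.

-3*log(t**2 + 1) + C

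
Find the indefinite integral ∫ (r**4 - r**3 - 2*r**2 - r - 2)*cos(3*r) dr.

r**4*sin(3*r)/3 - r**3*sin(3*r)/3 + 4*r**3*cos(3*r)/9 - 10*r**2*sin(3*r)/9 - r**2*cos(3*r)/3 - r*sin(3*r)/9 - 20*r*cos(3*r)/27 - 34*sin(3*r)/81 - cos(3*r)/27 + C

Use integration by parts with u = r**4 - r**3 - 2*r**2 - r - 2, dv = cos(3*r) dr, so v = sin(3*r)/3.
Apply parts 4 times (tabular method): alternate signs, differentiate u down to 0, integrate dv up.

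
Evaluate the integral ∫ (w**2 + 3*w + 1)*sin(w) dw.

-w**2*cos(w) + 2*w*sin(w) - 3*w*cos(w) + 3*sin(w) + cos(w) + C

Use integration by parts with u = w**2 + 3*w + 1, dv = sin(w) dw, so v = -cos(w).
Apply parts 2 times (tabular method): alternate signs, differentiate u down to 0, integrate dv up.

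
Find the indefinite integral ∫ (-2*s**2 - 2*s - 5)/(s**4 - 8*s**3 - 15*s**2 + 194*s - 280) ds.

Factor the denominator: (s - 7)*(s - 4)*(s - 2)*(s + 5).
Partial-fraction decomposition: 5/(84*(s + 5)) - 17/(70*(s - 2)) + 5/(6*(s - 4)) - 13/(20*(s - 7)).
Integrate each term: A/(s−a) contributes A·log|s−a|.

-13*log(s - 7)/20 + 5*log(s - 4)/6 - 17*log(s - 2)/70 + 5*log(s + 5)/84 + C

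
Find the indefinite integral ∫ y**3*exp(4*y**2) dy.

(4*y**2 - 1)*exp(4*y**2)/32 + C

Let u = y², du = 2y dy; rewrite as (1/2)∫ u^1·exp(4u) du.
Now integrate by parts 1 time.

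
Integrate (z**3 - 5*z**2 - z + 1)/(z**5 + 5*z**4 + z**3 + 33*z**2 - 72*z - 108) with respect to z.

-log(z - 2)/24 + 2*log(z + 1)/75 - 389*log(z + 6)/1800 + 26*log(z**2 + 9)/225 - 14*atan(z/3)/225 + C

Factor the denominator: (z - 2)*(z + 1)*(z + 6)*(z**2 + 9).
Partial-fraction decomposition: 2*(26*z - 21)/(225*(z**2 + 9)) - 389/(1800*(z + 6)) + 2/(75*(z + 1)) - 1/(24*(z - 2)).
Integrate each term; A/(z−a) gives A·log|z−a|; the (Bz+D)/(z²+p²) term gives a log and an atan.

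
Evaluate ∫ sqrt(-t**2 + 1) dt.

Substitute t = sin(θ), so dt = cos(θ) dθ and the radical becomes sqrt(-t**2 + 1) = cos(θ) by the Pythagorean identity.
Integrate the resulting trig expression in θ, then back-substitute θ = asin(t), sin(θ) = t, cos(θ) = sqrt(-t**2 + 1) (absorbing any constant into C).

t*sqrt(-t**2 + 1)/2 + asin(t)/2 + C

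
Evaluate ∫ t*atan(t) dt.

t**2*atan(t)/2 - t/2 + atan(t)/2 + C

Use integration by parts with u = arctan(t), dv = t dt.
Then du = 1/(t**2 + 1) dt.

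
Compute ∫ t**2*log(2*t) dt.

Use integration by parts with u = log(2*t), dv = t**2 dt.
Then du = 1/t dt and v = t**3/3.

t**3*(log(t) + log(2))/3 - t**3/9 + C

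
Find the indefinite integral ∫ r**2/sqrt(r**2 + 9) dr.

Substitute r = 3·tan(θ), so dr = 3·sec(θ)^2 dθ and the radical becomes sqrt(r**2 + 9) = 3·sec(θ) by the Pythagorean identity.
Integrate the resulting trig expression in θ, then back-substitute tan(θ) = r/3, sec(θ) = sqrt(r**2 + 9)/3 (absorbing any constant into C).

r*sqrt(r**2 + 9)/2 - 9*log(r + sqrt(r**2 + 9))/2 + C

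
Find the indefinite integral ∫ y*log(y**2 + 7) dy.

Let u = y**2 + 7, so du = (2*y) dy.
The integral becomes (1/2)·∫ log(u) du; integrate by parts with u′=log(u), dv′=du.

y**2*log(y**2 + 7)/2 - y**2/2 + 7*log(y**2 + 7)/2 + C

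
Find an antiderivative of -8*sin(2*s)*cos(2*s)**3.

cos(2*s)**4 + C

Let u = cos(2*s), so du = (-2*sin(2*s)) ds.
Rewriting, the integral becomes 4·∫ u^3 du = 4·u^4/4.
Substituting back, u = cos(2*s).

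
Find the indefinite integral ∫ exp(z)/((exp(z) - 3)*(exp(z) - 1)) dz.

Let u = e^z, du = e^z dz.
The integral becomes ∫ du/((u-1)(u-3)); decompose into partial fractions.

log(exp(z) - 3)/2 - log(exp(z) - 1)/2 + C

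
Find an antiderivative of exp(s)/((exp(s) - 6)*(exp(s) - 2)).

log(exp(s) - 6)/4 - log(exp(s) - 2)/4 + C

Let u = e^s, du = e^s ds.
The integral becomes ∫ du/((u-6)(u-2)); decompose into partial fractions.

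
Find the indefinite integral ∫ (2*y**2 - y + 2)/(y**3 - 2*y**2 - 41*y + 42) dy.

31*log(y - 7)/26 - log(y - 1)/14 + 80*log(y + 6)/91 + C

Factor the denominator: (y - 7)*(y - 1)*(y + 6).
Partial-fraction decomposition: 80/(91*(y + 6)) - 1/(14*(y - 1)) + 31/(26*(y - 7)).
Integrate each term: A/(y−a) contributes A·log|y−a|.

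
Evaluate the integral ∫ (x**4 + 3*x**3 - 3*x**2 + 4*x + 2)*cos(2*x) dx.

Use integration by parts with u = x**4 + 3*x**3 - 3*x**2 + 4*x + 2, dv = cos(2*x) dx, so v = sin(2*x)/2.
Apply parts 4 times (tabular method): alternate signs, differentiate u down to 0, integrate dv up.

x**4*sin(2*x)/2 + 3*x**3*sin(2*x)/2 + x**3*cos(2*x) - 3*x**2*sin(2*x) + 9*x**2*cos(2*x)/4 - x*sin(2*x)/4 - 3*x*cos(2*x) + 5*sin(2*x)/2 - cos(2*x)/8 + C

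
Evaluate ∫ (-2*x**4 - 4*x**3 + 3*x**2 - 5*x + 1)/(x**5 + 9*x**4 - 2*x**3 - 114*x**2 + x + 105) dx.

Factor the denominator: (x - 3)*(x - 1)*(x + 1)*(x + 5)*(x + 7).
Partial-fraction decomposition: -3247/(960*(x + 7)) + 649/(384*(x + 5)) + 11/(192*(x + 1)) + 7/(192*(x - 1)) - 257/(640*(x - 3)).
Integrate each term: A/(x−a) contributes A·log|x−a|.

-257*log(x - 3)/640 + 7*log(x - 1)/192 + 11*log(x + 1)/192 + 649*log(x + 5)/384 - 3247*log(x + 7)/960 + C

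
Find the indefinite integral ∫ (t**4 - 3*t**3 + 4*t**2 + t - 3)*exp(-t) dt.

Use integration by parts with u = t**4 - 3*t**3 + 4*t**2 + t - 3, dv = exp(-t) dt, so v = -exp(-t).
Apply parts 4 times (tabular method): alternate signs, differentiate u down to 0, integrate dv up.

(-t**4 - t**3 - 7*t**2 - 15*t - 12)*exp(-t) + C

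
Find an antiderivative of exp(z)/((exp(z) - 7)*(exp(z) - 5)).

Let u = e^z, du = e^z dz.
The integral becomes ∫ du/((u-7)(u-5)); decompose into partial fractions.

log(exp(z) - 7)/2 - log(exp(z) - 5)/2 + C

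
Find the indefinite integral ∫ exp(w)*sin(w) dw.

Let I denote the integral. Integrate by parts with u = sin(w), dv = exp(w) dw, so v = exp(w): I = exp(w)*sin(w) − ∫ exp(w)*cos(w) dw.
Apply parts again with u = cos(w), dv = exp(w) dw: ∫ exp(w)*cos(w) dw = exp(w)*cos(w) + I. Substituting back brings back I: I = exp(w)*sin(w) - exp(w)*cos(w) − I.
Solving for I: (1 + 1)·I equals the remaining terms, so I = (1/2)·(exp(w)*sin(w) - exp(w)*cos(w)).

exp(w)*sin(w)/2 - exp(w)*cos(w)/2 + C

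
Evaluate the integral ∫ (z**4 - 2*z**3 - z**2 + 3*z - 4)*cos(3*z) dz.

z**4*sin(3*z)/3 - 2*z**3*sin(3*z)/3 + 4*z**3*cos(3*z)/9 - 7*z**2*sin(3*z)/9 - 2*z**2*cos(3*z)/3 + 13*z*sin(3*z)/9 - 14*z*cos(3*z)/27 - 94*sin(3*z)/81 + 13*cos(3*z)/27 + C

Use integration by parts with u = z**4 - 2*z**3 - z**2 + 3*z - 4, dv = cos(3*z) dz, so v = sin(3*z)/3.
Apply parts 4 times (tabular method): alternate signs, differentiate u down to 0, integrate dv up.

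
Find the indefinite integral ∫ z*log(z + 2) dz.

z**2*log(z + 2)/2 - z**2/4 + z - 2*log(z + 2) + C

Use integration by parts with u = log(z + 2), dv = z dz.
Then du = 1/(z + 2) dz and v = z**2/2.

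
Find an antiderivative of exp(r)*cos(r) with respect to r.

exp(r)*sin(r)/2 + exp(r)*cos(r)/2 + C

Let I denote the integral. Integrate by parts with u = cos(r), dv = exp(r) dr, so v = exp(r): I = exp(r)*cos(r) + ∫ exp(r)*sin(r) dr.
Apply parts again with u = sin(r), dv = exp(r) dr: ∫ exp(r)*sin(r) dr = exp(r)*sin(r) − I. Substituting back brings back I: I = exp(r)*sin(r) + exp(r)*cos(r) − I.
Solving for I: (1 + 1)·I equals the remaining terms, so I = (1/2)·(exp(r)*sin(r) + exp(r)*cos(r)).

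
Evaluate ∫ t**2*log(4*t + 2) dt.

Use integration by parts with u = log(4*t + 2), dv = t**2 dt.
Then du = 4/(4*t + 2) dt and v = t**3/3.

t**3*log(4*t + 2)/3 - t**3/9 + t**2/12 - t/12 + log(2*t + 1)/24 + C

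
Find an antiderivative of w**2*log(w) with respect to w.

w**3*log(w)/3 - w**3/9 + C

Use integration by parts with u = log(w), dv = w**2 dw.
Then du = 1/w dw and v = w**3/3.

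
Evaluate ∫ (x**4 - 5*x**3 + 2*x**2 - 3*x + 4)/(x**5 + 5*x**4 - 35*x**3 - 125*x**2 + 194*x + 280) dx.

Factor the denominator: (x - 5)*(x - 2)*(x + 1)*(x + 4)*(x + 7).
Partial-fraction decomposition: 157/(72*(x + 7)) - 104/(81*(x + 4)) + 5/(108*(x + 1)) + 1/(27*(x - 2)) + 13/(648*(x - 5)).
Integrate each term: A/(x−a) contributes A·log|x−a|.

13*log(x - 5)/648 + log(x - 2)/27 + 5*log(x + 1)/108 - 104*log(x + 4)/81 + 157*log(x + 7)/72 + C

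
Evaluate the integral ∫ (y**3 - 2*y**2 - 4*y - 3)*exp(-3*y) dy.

Use integration by parts with u = y**3 - 2*y**2 - 4*y - 3, dv = exp(-3*y) dy, so v = -exp(-3*y)/3.
Apply parts 3 times (tabular method): alternate signs, differentiate u down to 0, integrate dv up.

(-9*y**3 + 9*y**2 + 42*y + 41)*exp(-3*y)/27 + C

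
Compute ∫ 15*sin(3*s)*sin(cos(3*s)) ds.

5*cos(cos(3*s)) + C

Let u = cos(3*s), so du = (-3*sin(3*s)) ds.
Rewriting, the integral becomes -5·∫ sin(u) du = -5·-cos(u).
Substituting back, u = cos(3*s).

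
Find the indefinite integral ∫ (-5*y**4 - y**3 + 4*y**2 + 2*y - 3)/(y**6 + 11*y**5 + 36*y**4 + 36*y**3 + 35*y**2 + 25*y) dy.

Factor the denominator: y*(y + 1)*(y + 5)**2*(y**2 + 1).
Partial-fraction decomposition: 3*(11*y + 75)/(676*(y**2 + 1)) - 11501/(135200*(y + 5)) - 2913/(520*(y + 5)**2) + 5/(32*(y + 1)) - 3/(25*y).
Integrate each term; A/(y−a) gives A·log|y−a|; the (By+D)/(y²+p²) term gives a log and an atan.

-3*log(y)/25 + 5*log(y + 1)/32 - 11501*log(y + 5)/135200 + 33*log(y**2 + 1)/1352 + 225*atan(y)/676 + 2913/(520*y + 2600) + C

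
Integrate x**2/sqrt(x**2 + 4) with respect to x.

Substitute x = 2·tan(θ), so dx = 2·sec(θ)^2 dθ and the radical becomes sqrt(x**2 + 4) = 2·sec(θ) by the Pythagorean identity.
Integrate the resulting trig expression in θ, then back-substitute tan(θ) = x/2, sec(θ) = sqrt(x**2 + 4)/2 (absorbing any constant into C).

x*sqrt(x**2 + 4)/2 - 2*log(x + sqrt(x**2 + 4)) + C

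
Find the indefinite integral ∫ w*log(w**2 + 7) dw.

w**2*log(w**2 + 7)/2 - w**2/2 + 7*log(w**2 + 7)/2 + C

Let u = w**2 + 7, so du = (2*w) dw.
The integral becomes (1/2)·∫ log(u) du; integrate by parts with u′=log(u), dv′=du.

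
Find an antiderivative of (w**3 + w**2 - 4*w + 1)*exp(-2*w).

(-4*w**3 - 10*w**2 + 6*w - 1)*exp(-2*w)/8 + C

Use integration by parts with u = w**3 + w**2 - 4*w + 1, dv = exp(-2*w) dw, so v = -exp(-2*w)/2.
Apply parts 3 times (tabular method): alternate signs, differentiate u down to 0, integrate dv up.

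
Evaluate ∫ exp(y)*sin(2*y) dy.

Let I denote the integral. Integrate by parts with u = sin(2*y), dv = exp(y) dy, so v = exp(y): I = exp(y)*sin(2*y) − 2·∫ exp(y)*cos(2*y) dy.
Apply parts again with u = cos(2*y), dv = exp(y) dy: ∫ exp(y)*cos(2*y) dy = exp(y)*cos(2*y) + 2·I. Substituting back brings back I: I = exp(y)*sin(2*y) - 2*exp(y)*cos(2*y) − 4·I.
Solving for I: (1 + 4)·I equals the remaining terms, so I = (1/5)·(exp(y)*sin(2*y) - 2*exp(y)*cos(2*y)).

exp(y)*sin(2*y)/5 - 2*exp(y)*cos(2*y)/5 + C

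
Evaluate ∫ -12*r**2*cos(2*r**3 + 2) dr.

Let u = 2*r**3 + 2, so du = (6*r**2) dr.
Rewriting, the integral becomes -2·∫ cos(u) du = -2·sin(u).
Substituting back, u = 2*r**3 + 2.

-2*sin(2*r**3 + 2) + C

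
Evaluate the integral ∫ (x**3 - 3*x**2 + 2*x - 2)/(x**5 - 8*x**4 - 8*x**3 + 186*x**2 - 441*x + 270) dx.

Factor the denominator: (x - 6)*(x - 3)**2*(x - 1)*(x + 5).
Partial-fraction decomposition: -53/(1056*(x + 5)) + 1/(60*(x - 1)) - 59/(288*(x - 3)) - 1/(12*(x - 3)**2) + 118/(495*(x - 6)).
Integrate each term; A/(x−a) gives A·log|x−a|; A/(x−a)² gives −A/(x−a).

118*log(x - 6)/495 - 59*log(x - 3)/288 + log(x - 1)/60 - 53*log(x + 5)/1056 + 1/(12*x - 36) + C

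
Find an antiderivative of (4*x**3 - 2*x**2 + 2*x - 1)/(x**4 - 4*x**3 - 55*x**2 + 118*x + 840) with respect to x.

39*log(x - 7)/4 - 73*log(x - 6)/10 - 27*log(x + 4)/10 + 17*log(x + 5)/4 + C

Factor the denominator: (x - 7)*(x - 6)*(x + 4)*(x + 5).
Partial-fraction decomposition: 17/(4*(x + 5)) - 27/(10*(x + 4)) - 73/(10*(x - 6)) + 39/(4*(x - 7)).
Integrate each term: A/(x−a) contributes A·log|x−a|.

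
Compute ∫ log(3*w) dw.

w*(log(w) + log(3)) - w + C

Use integration by parts with u = log(3*w), dv = dw.
Then du = 1/w dw and v = w.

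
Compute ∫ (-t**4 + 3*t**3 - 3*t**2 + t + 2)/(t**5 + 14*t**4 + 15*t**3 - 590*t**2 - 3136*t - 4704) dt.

Factor the denominator: (t - 7)*(t + 4)**2*(t + 6)*(t + 7).
Partial-fraction decomposition: -199/(7*(t + 7)) + 514/(13*(t + 6)) - 1457/(121*(t + 4)) + 83/(11*(t + 4)**2) - 755/(11011*(t - 7)).
Integrate each term; A/(t−a) gives A·log|t−a|; A/(t−a)² gives −A/(t−a).

-755*log(t - 7)/11011 - 1457*log(t + 4)/121 + 514*log(t + 6)/13 - 199*log(t + 7)/7 - 83/(11*t + 44) + C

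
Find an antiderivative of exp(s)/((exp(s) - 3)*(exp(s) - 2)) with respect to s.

log(exp(s) - 3) - log(exp(s) - 2) + C

Let u = e^s, du = e^s ds.
The integral becomes ∫ du/((u-3)(u-2)); decompose into partial fractions.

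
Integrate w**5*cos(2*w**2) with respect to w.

w**4*sin(2*w**2)/4 + w**2*cos(2*w**2)/4 - sin(2*w**2)/8 + C

Let u = w², du = 2w dw; rewrite as (1/2)∫ u^2·cos(2u) du.
Now integrate by parts 2 times.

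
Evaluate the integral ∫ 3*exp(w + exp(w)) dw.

Let u = exp(w), so du = (exp(w)) dw.
Rewriting, the integral becomes 3·∫ e^u du = 3·e^u.
Substituting back, u = exp(w).

3*exp(exp(w)) + C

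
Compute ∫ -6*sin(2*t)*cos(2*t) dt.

Let u = sin(2*t), so du = (2*cos(2*t)) dt.
Rewriting, the integral becomes -3·∫ u^1 du = -3·u^2/2.
Substituting back, u = sin(2*t).

-3*sin(2*t)**2/2 + C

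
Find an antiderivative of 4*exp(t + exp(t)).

Let u = exp(t), so du = (exp(t)) dt.
Rewriting, the integral becomes 4·∫ e^u du = 4·e^u.
Substituting back, u = exp(t).

4*exp(exp(t)) + C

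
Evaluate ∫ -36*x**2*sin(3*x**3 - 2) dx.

4*cos(3*x**3 - 2) + C

Let u = 3*x**3 - 2, so du = (9*x**2) dx.
Rewriting, the integral becomes -4·∫ sin(u) du = -4·-cos(u).
Substituting back, u = 3*x**3 - 2.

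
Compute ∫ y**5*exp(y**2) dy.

Let u = y², du = 2y dy; rewrite as (1/2)∫ u^2·exp(1u) du.
Now integrate by parts 2 times.

(y**4 - 2*y**2 + 2)*exp(y**2)/2 + C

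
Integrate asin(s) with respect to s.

Use integration by parts with u = arcsin(s), dv = ds.
Then du = 1/sqrt(-s**2 + 1) ds.

s*asin(s) + sqrt(-s**2 + 1) + C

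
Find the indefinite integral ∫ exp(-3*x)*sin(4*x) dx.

Let I denote the integral. Integrate by parts with u = sin(4*x), dv = exp(-3*x) dx, so v = -exp(-3*x)/3: I = -exp(-3*x)*sin(4*x)/3 + (4/3)·∫ exp(-3*x)*cos(4*x) dx.
Apply parts again with u = cos(4*x), dv = exp(-3*x) dx: ∫ exp(-3*x)*cos(4*x) dx = -exp(-3*x)*cos(4*x)/3 − (4/3)·I. Substituting back brings back I: I = -exp(-3*x)*sin(4*x)/3 - 4*exp(-3*x)*cos(4*x)/9 − (16/9)·I.
Solving for I: (1 + 16/9)·I equals the remaining terms, so I = (9/25)·(-exp(-3*x)*sin(4*x)/3 - 4*exp(-3*x)*cos(4*x)/9).

-3*exp(-3*x)*sin(4*x)/25 - 4*exp(-3*x)*cos(4*x)/25 + C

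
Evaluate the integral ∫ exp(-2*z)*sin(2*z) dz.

Let I denote the integral. Integrate by parts with u = sin(2*z), dv = exp(-2*z) dz, so v = -exp(-2*z)/2: I = -exp(-2*z)*sin(2*z)/2 + ∫ exp(-2*z)*cos(2*z) dz.
Apply parts again with u = cos(2*z), dv = exp(-2*z) dz: ∫ exp(-2*z)*cos(2*z) dz = -exp(-2*z)*cos(2*z)/2 − I. Substituting back brings back I: I = -exp(-2*z)*sin(2*z)/2 - exp(-2*z)*cos(2*z)/2 − I.
Solving for I: (1 + 1)·I equals the remaining terms, so I = (1/2)·(-exp(-2*z)*sin(2*z)/2 - exp(-2*z)*cos(2*z)/2).

-exp(-2*z)*sin(2*z)/4 - exp(-2*z)*cos(2*z)/4 + C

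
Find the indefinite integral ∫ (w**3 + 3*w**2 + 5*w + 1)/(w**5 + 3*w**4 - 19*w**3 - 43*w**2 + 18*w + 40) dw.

Factor the denominator: (w - 4)*(w - 1)*(w + 1)*(w + 2)*(w + 5).
Partial-fraction decomposition: -37/(324*(w + 5)) + 5/(54*(w + 2)) - 1/(20*(w + 1)) - 5/(54*(w - 1)) + 133/(810*(w - 4)).
Integrate each term: A/(w−a) contributes A·log|w−a|.

133*log(w - 4)/810 - 5*log(w - 1)/54 - log(w + 1)/20 + 5*log(w + 2)/54 - 37*log(w + 5)/324 + C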